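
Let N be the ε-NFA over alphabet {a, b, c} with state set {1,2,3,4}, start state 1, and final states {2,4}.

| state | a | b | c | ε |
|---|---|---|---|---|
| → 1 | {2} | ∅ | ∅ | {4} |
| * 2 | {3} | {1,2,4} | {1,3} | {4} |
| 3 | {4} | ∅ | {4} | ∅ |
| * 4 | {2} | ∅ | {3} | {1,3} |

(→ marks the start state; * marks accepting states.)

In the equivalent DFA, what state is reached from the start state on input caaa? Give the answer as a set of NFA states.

Start: {1,3,4}.
δ(1,c) = ∅; δ(3,c) = {4}; δ(4,c) = {3}.
Union: {3,4}.
ε-closure gives {1,3,4}.
After c: {1,3,4}.
δ(1,a) = {2}; δ(3,a) = {4}; δ(4,a) = {2}.
Union: {2,4}.
ε-closure gives {1,2,3,4}.
After a: {1,2,3,4}.
δ(1,a) = {2}; δ(2,a) = {3}; δ(3,a) = {4}; δ(4,a) = {2}.
Union: {2,3,4}.
ε-closure gives {1,2,3,4}.
After a: {1,2,3,4}.
δ(1,a) = {2}; δ(2,a) = {3}; δ(3,a) = {4}; δ(4,a) = {2}.
Union: {2,3,4}.
ε-closure gives {1,2,3,4}.
After a: {1,2,3,4}.

{1,2,3,4}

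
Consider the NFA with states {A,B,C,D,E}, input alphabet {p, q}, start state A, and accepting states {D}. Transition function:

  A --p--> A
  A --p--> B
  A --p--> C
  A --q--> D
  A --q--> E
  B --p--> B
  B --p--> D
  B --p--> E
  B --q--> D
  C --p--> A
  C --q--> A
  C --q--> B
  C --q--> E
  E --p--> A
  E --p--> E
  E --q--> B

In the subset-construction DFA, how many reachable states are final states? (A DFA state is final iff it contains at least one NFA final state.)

6

Start state of the DFA: {A}.
{A} --p--> {A,B,C}  [new]
{A} --q--> {D,E}  [new]
{A,B,C} --p--> {A,B,C,D,E}  [new]
{A,B,C} --q--> {A,B,D,E}  [new]
{D,E} --p--> {A,E}  [new]
{D,E} --q--> {B}  [new]
{A,B,C,D,E} --p--> {A,B,C,D,E}  [seen]
{A,B,C,D,E} --q--> {A,B,D,E}  [seen]
{A,B,D,E} --p--> {A,B,C,D,E}  [seen]
{A,B,D,E} --q--> {B,D,E}  [new]
{A,E} --p--> {A,B,C,E}  [new]
{A,E} --q--> {B,D,E}  [seen]
{B} --p--> {B,D,E}  [seen]
{B} --q--> {D}  [new]
{B,D,E} --p--> {A,B,D,E}  [seen]
{B,D,E} --q--> {B,D}  [new]
{A,B,C,E} --p--> {A,B,C,D,E}  [seen]
{A,B,C,E} --q--> {A,B,D,E}  [seen]
{D} --p--> ∅  [new]
{D} --q--> ∅  [seen]
{B,D} --p--> {B,D,E}  [seen]
{B,D} --q--> {D}  [seen]
∅ --p--> ∅  [seen]
∅ --q--> ∅  [seen]
Reachable DFA states: {A}, {A,B,C}, {D,E}, {A,B,C,D,E}, {A,B,D,E}, {A,E}, {B}, {B,D,E}, {A,B,C,E}, {D}, {B,D}, ∅.
Accepting DFA states (contain an NFA accepting state): {D,E}, {A,B,C,D,E}, {A,B,D,E}, {B,D,E}, {D}, {B,D}.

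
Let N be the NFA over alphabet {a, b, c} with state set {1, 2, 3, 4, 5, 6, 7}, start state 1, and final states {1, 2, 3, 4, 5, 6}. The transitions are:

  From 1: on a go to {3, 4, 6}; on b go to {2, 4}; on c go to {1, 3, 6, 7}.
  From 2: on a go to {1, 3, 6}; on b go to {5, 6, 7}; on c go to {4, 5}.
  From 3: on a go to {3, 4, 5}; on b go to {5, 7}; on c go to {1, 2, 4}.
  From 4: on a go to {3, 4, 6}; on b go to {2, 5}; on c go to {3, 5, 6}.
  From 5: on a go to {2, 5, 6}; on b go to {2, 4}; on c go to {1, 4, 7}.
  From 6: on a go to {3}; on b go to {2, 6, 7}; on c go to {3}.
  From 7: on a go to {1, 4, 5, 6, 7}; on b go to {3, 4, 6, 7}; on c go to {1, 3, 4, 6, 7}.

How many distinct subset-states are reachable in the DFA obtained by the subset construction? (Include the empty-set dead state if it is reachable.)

Start state of the DFA: {1}.
{1} --a--> {3, 4, 6}  [new]
{1} --b--> {2, 4}  [new]
{1} --c--> {1, 3, 6, 7}  [new]
{3, 4, 6} --a--> {3, 4, 5, 6}  [new]
{3, 4, 6} --b--> {2, 5, 6, 7}  [new]
{3, 4, 6} --c--> {1, 2, 3, 4, 5, 6}  [new]
{2, 4} --a--> {1, 3, 4, 6}  [new]
{2, 4} --b--> {2, 5, 6, 7}  [seen]
{2, 4} --c--> {3, 4, 5, 6}  [seen]
{1, 3, 6, 7} --a--> {1, 3, 4, 5, 6, 7}  [new]
{1, 3, 6, 7} --b--> {2, 3, 4, 5, 6, 7}  [new]
{1, 3, 6, 7} --c--> {1, 2, 3, 4, 6, 7}  [new]
{3, 4, 5, 6} --a--> {2, 3, 4, 5, 6}  [new]
{3, 4, 5, 6} --b--> {2, 4, 5, 6, 7}  [new]
{3, 4, 5, 6} --c--> {1, 2, 3, 4, 5, 6, 7}  [new]
{2, 5, 6, 7} --a--> {1, 2, 3, 4, 5, 6, 7}  [seen]
{2, 5, 6, 7} --b--> {2, 3, 4, 5, 6, 7}  [seen]
{2, 5, 6, 7} --c--> {1, 3, 4, 5, 6, 7}  [seen]
{1, 2, 3, 4, 5, 6} --a--> {1, 2, 3, 4, 5, 6}  [seen]
{1, 2, 3, 4, 5, 6} --b--> {2, 4, 5, 6, 7}  [seen]
{1, 2, 3, 4, 5, 6} --c--> {1, 2, 3, 4, 5, 6, 7}  [seen]
{1, 3, 4, 6} --a--> {3, 4, 5, 6}  [seen]
{1, 3, 4, 6} --b--> {2, 4, 5, 6, 7}  [seen]
{1, 3, 4, 6} --c--> {1, 2, 3, 4, 5, 6, 7}  [seen]
{1, 3, 4, 5, 6, 7} --a--> {1, 2, 3, 4, 5, 6, 7}  [seen]
{1, 3, 4, 5, 6, 7} --b--> {2, 3, 4, 5, 6, 7}  [seen]
{1, 3, 4, 5, 6, 7} --c--> {1, 2, 3, 4, 5, 6, 7}  [seen]
{2, 3, 4, 5, 6, 7} --a--> {1, 2, 3, 4, 5, 6, 7}  [seen]
{2, 3, 4, 5, 6, 7} --b--> {2, 3, 4, 5, 6, 7}  [seen]
{2, 3, 4, 5, 6, 7} --c--> {1, 2, 3, 4, 5, 6, 7}  [seen]
{1, 2, 3, 4, 6, 7} --a--> {1, 3, 4, 5, 6, 7}  [seen]
{1, 2, 3, 4, 6, 7} --b--> {2, 3, 4, 5, 6, 7}  [seen]
{1, 2, 3, 4, 6, 7} --c--> {1, 2, 3, 4, 5, 6, 7}  [seen]
{2, 3, 4, 5, 6} --a--> {1, 2, 3, 4, 5, 6}  [seen]
{2, 3, 4, 5, 6} --b--> {2, 4, 5, 6, 7}  [seen]
{2, 3, 4, 5, 6} --c--> {1, 2, 3, 4, 5, 6, 7}  [seen]
{2, 4, 5, 6, 7} --a--> {1, 2, 3, 4, 5, 6, 7}  [seen]
{2, 4, 5, 6, 7} --b--> {2, 3, 4, 5, 6, 7}  [seen]
{2, 4, 5, 6, 7} --c--> {1, 3, 4, 5, 6, 7}  [seen]
{1, 2, 3, 4, 5, 6, 7} --a--> {1, 2, 3, 4, 5, 6, 7}  [seen]
{1, 2, 3, 4, 5, 6, 7} --b--> {2, 3, 4, 5, 6, 7}  [seen]
{1, 2, 3, 4, 5, 6, 7} --c--> {1, 2, 3, 4, 5, 6, 7}  [seen]
Reachable DFA states: {1}, {3, 4, 6}, {2, 4}, {1, 3, 6, 7}, {3, 4, 5, 6}, {2, 5, 6, 7}, {1, 2, 3, 4, 5, 6}, {1, 3, 4, 6}, {1, 3, 4, 5, 6, 7}, {2, 3, 4, 5, 6, 7}, {1, 2, 3, 4, 6, 7}, {2, 3, 4, 5, 6}, {2, 4, 5, 6, 7}, {1, 2, 3, 4, 5, 6, 7}.

14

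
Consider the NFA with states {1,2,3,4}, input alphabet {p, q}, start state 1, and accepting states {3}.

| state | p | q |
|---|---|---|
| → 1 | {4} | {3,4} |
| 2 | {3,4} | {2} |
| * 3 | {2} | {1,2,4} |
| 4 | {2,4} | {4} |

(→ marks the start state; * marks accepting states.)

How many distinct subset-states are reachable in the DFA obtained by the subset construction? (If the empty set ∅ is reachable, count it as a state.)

Start state of the DFA: {1}.
{1} --p--> {4}  [new]
{1} --q--> {3,4}  [new]
{4} --p--> {2,4}  [new]
{4} --q--> {4}  [seen]
{3,4} --p--> {2,4}  [seen]
{3,4} --q--> {1,2,4}  [new]
{2,4} --p--> {2,3,4}  [new]
{2,4} --q--> {2,4}  [seen]
{1,2,4} --p--> {2,3,4}  [seen]
{1,2,4} --q--> {2,3,4}  [seen]
{2,3,4} --p--> {2,3,4}  [seen]
{2,3,4} --q--> {1,2,4}  [seen]
Reachable DFA states: {1}, {4}, {3,4}, {2,4}, {1,2,4}, {2,3,4}.

6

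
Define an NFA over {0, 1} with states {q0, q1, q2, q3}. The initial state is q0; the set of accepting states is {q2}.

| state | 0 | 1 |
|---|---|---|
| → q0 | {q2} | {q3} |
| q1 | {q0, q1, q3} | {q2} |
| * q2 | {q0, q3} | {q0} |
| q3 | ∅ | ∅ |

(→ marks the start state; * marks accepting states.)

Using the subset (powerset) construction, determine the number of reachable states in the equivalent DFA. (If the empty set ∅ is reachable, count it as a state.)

5

Start state of the DFA: {q0}.
{q0} --0--> {q2}  [new]
{q0} --1--> {q3}  [new]
{q2} --0--> {q0, q3}  [new]
{q2} --1--> {q0}  [seen]
{q3} --0--> ∅  [new]
{q3} --1--> ∅  [seen]
{q0, q3} --0--> {q2}  [seen]
{q0, q3} --1--> {q3}  [seen]
∅ --0--> ∅  [seen]
∅ --1--> ∅  [seen]
Reachable DFA states: {q0}, {q2}, {q3}, {q0, q3}, ∅.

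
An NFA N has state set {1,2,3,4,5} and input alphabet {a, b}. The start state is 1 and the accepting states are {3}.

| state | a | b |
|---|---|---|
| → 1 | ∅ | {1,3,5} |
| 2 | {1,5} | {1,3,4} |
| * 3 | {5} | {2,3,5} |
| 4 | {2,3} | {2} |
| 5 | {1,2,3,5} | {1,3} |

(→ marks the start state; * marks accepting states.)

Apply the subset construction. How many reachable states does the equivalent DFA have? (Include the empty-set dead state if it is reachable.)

Start state of the DFA: {1}.
{1} --a--> ∅  [new]
{1} --b--> {1,3,5}  [new]
∅ --a--> ∅  [seen]
∅ --b--> ∅  [seen]
{1,3,5} --a--> {1,2,3,5}  [new]
{1,3,5} --b--> {1,2,3,5}  [seen]
{1,2,3,5} --a--> {1,2,3,5}  [seen]
{1,2,3,5} --b--> {1,2,3,4,5}  [new]
{1,2,3,4,5} --a--> {1,2,3,5}  [seen]
{1,2,3,4,5} --b--> {1,2,3,4,5}  [seen]
Reachable DFA states: {1}, ∅, {1,3,5}, {1,2,3,5}, {1,2,3,4,5}.

5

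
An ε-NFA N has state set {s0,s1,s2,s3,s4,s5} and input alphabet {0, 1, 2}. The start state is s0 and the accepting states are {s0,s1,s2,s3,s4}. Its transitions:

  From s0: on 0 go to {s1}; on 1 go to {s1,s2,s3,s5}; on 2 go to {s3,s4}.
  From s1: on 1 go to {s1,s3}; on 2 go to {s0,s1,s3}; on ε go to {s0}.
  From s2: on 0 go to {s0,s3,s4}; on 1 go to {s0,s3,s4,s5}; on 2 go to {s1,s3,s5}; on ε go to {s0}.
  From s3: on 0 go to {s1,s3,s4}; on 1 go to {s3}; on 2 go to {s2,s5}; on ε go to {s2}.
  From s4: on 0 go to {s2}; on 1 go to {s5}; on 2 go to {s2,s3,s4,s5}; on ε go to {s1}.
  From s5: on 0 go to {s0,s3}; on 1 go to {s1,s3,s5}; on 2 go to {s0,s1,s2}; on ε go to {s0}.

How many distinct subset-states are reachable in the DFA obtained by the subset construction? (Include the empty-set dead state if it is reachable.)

5

Start state of the DFA: {s0} (ε-closure of the NFA start).
{s0} --0--> {s0,s1}  [new]
{s0} --1--> {s0,s1,s2,s3,s5}  [new]
{s0} --2--> {s0,s1,s2,s3,s4}  [new]
{s0,s1} --0--> {s0,s1}  [seen]
{s0,s1} --1--> {s0,s1,s2,s3,s5}  [seen]
{s0,s1} --2--> {s0,s1,s2,s3,s4}  [seen]
{s0,s1,s2,s3,s5} --0--> {s0,s1,s2,s3,s4}  [seen]
{s0,s1,s2,s3,s5} --1--> {s0,s1,s2,s3,s4,s5}  [new]
{s0,s1,s2,s3,s5} --2--> {s0,s1,s2,s3,s4,s5}  [seen]
{s0,s1,s2,s3,s4} --0--> {s0,s1,s2,s3,s4}  [seen]
{s0,s1,s2,s3,s4} --1--> {s0,s1,s2,s3,s4,s5}  [seen]
{s0,s1,s2,s3,s4} --2--> {s0,s1,s2,s3,s4,s5}  [seen]
{s0,s1,s2,s3,s4,s5} --0--> {s0,s1,s2,s3,s4}  [seen]
{s0,s1,s2,s3,s4,s5} --1--> {s0,s1,s2,s3,s4,s5}  [seen]
{s0,s1,s2,s3,s4,s5} --2--> {s0,s1,s2,s3,s4,s5}  [seen]
Reachable DFA states: {s0}, {s0,s1}, {s0,s1,s2,s3,s5}, {s0,s1,s2,s3,s4}, {s0,s1,s2,s3,s4,s5}.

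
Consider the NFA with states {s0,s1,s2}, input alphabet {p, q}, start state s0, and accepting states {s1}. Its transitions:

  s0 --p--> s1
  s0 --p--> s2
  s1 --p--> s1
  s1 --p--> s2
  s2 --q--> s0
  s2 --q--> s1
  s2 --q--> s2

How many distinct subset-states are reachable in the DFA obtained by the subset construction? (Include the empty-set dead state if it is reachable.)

4

Start state of the DFA: {s0}.
{s0} --p--> {s1,s2}  [new]
{s0} --q--> ∅  [new]
{s1,s2} --p--> {s1,s2}  [seen]
{s1,s2} --q--> {s0,s1,s2}  [new]
∅ --p--> ∅  [seen]
∅ --q--> ∅  [seen]
{s0,s1,s2} --p--> {s1,s2}  [seen]
{s0,s1,s2} --q--> {s0,s1,s2}  [seen]
Reachable DFA states: {s0}, {s1,s2}, ∅, {s0,s1,s2}.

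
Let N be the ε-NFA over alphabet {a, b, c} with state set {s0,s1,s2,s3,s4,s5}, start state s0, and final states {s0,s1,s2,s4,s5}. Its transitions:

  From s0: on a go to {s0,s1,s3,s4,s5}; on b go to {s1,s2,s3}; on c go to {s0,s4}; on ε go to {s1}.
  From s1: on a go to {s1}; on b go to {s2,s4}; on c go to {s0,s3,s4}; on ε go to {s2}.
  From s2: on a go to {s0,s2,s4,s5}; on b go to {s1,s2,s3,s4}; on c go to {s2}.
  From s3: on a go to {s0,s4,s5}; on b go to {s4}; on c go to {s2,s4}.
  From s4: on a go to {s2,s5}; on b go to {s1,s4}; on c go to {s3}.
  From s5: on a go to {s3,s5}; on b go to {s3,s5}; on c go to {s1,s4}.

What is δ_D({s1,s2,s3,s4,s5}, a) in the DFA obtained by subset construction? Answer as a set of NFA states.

{s0,s1,s2,s3,s4,s5}

δ(s1,a) = {s1}; δ(s2,a) = {s0,s2,s4,s5}; δ(s3,a) = {s0,s4,s5}; δ(s4,a) = {s2,s5}; δ(s5,a) = {s3,s5}.
Union: {s0,s1,s2,s3,s4,s5}.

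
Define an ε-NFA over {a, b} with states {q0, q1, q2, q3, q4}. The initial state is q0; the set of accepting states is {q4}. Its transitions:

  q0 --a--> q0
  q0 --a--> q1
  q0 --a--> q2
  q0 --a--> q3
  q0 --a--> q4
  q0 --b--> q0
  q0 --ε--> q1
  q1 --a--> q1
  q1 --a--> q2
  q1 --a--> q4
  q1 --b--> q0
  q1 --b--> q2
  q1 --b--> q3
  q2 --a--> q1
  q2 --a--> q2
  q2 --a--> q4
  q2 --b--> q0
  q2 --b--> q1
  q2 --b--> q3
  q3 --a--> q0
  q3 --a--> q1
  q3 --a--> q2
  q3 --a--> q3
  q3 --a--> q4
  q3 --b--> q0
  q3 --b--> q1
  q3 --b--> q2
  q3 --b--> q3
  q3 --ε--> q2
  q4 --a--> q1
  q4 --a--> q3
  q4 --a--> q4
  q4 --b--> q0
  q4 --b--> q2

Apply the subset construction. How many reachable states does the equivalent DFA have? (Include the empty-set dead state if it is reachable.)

Start state of the DFA: {q0, q1} (ε-closure of the NFA start).
{q0, q1} --a--> {q0, q1, q2, q3, q4}  [new]
{q0, q1} --b--> {q0, q1, q2, q3}  [new]
{q0, q1, q2, q3, q4} --a--> {q0, q1, q2, q3, q4}  [seen]
{q0, q1, q2, q3, q4} --b--> {q0, q1, q2, q3}  [seen]
{q0, q1, q2, q3} --a--> {q0, q1, q2, q3, q4}  [seen]
{q0, q1, q2, q3} --b--> {q0, q1, q2, q3}  [seen]
Reachable DFA states: {q0, q1}, {q0, q1, q2, q3, q4}, {q0, q1, q2, q3}.

3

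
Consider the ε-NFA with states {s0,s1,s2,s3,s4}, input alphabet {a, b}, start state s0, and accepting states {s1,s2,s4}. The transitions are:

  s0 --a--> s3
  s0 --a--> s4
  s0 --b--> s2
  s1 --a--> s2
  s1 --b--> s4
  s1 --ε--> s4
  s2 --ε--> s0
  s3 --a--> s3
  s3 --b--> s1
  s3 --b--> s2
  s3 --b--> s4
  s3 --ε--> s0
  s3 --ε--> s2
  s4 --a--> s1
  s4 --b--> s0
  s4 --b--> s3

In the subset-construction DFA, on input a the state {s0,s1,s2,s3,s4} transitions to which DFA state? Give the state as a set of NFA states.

δ(s0,a) = {s3,s4}; δ(s1,a) = {s2}; δ(s2,a) = ∅; δ(s3,a) = {s3}; δ(s4,a) = {s1}.
Union: {s1,s2,s3,s4}.
ε-closure gives {s0,s1,s2,s3,s4}.

{s0,s1,s2,s3,s4}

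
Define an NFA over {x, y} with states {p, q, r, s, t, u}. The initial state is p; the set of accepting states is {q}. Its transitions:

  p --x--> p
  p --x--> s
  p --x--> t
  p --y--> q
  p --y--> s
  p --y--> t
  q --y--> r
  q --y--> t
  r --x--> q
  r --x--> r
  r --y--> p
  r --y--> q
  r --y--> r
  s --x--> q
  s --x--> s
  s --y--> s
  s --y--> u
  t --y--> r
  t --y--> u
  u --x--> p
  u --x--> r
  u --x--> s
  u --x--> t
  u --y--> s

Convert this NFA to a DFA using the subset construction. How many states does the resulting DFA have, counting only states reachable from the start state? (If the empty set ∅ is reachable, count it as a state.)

10

Start state of the DFA: {p}.
{p} --x--> {p, s, t}  [new]
{p} --y--> {q, s, t}  [new]
{p, s, t} --x--> {p, q, s, t}  [new]
{p, s, t} --y--> {q, r, s, t, u}  [new]
{q, s, t} --x--> {q, s}  [new]
{q, s, t} --y--> {r, s, t, u}  [new]
{p, q, s, t} --x--> {p, q, s, t}  [seen]
{p, q, s, t} --y--> {q, r, s, t, u}  [seen]
{q, r, s, t, u} --x--> {p, q, r, s, t}  [new]
{q, r, s, t, u} --y--> {p, q, r, s, t, u}  [new]
{q, s} --x--> {q, s}  [seen]
{q, s} --y--> {r, s, t, u}  [seen]
{r, s, t, u} --x--> {p, q, r, s, t}  [seen]
{r, s, t, u} --y--> {p, q, r, s, u}  [new]
{p, q, r, s, t} --x--> {p, q, r, s, t}  [seen]
{p, q, r, s, t} --y--> {p, q, r, s, t, u}  [seen]
{p, q, r, s, t, u} --x--> {p, q, r, s, t}  [seen]
{p, q, r, s, t, u} --y--> {p, q, r, s, t, u}  [seen]
{p, q, r, s, u} --x--> {p, q, r, s, t}  [seen]
{p, q, r, s, u} --y--> {p, q, r, s, t, u}  [seen]
Reachable DFA states: {p}, {p, s, t}, {q, s, t}, {p, q, s, t}, {q, r, s, t, u}, {q, s}, {r, s, t, u}, {p, q, r, s, t}, {p, q, r, s, t, u}, {p, q, r, s, u}.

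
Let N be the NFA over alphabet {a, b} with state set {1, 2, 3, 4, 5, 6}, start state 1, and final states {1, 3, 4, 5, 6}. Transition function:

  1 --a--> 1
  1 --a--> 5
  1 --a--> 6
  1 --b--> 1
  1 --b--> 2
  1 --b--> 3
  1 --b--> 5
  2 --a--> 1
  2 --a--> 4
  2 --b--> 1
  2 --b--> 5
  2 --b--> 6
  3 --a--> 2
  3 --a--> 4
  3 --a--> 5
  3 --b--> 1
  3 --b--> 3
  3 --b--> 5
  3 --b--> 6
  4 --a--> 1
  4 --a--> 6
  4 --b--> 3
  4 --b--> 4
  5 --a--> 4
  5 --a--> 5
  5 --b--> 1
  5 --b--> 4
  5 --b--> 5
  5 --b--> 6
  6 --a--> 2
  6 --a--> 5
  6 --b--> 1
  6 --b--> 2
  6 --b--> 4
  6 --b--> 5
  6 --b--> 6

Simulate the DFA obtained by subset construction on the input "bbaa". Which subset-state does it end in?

{1, 2, 4, 5, 6}

Start: {1}.
δ(1,b) = {1, 2, 3, 5}.
Union: {1, 2, 3, 5}.
After b: {1, 2, 3, 5}.
δ(1,b) = {1, 2, 3, 5}; δ(2,b) = {1, 5, 6}; δ(3,b) = {1, 3, 5, 6}; δ(5,b) = {1, 4, 5, 6}.
Union: {1, 2, 3, 4, 5, 6}.
After b: {1, 2, 3, 4, 5, 6}.
δ(1,a) = {1, 5, 6}; δ(2,a) = {1, 4}; δ(3,a) = {2, 4, 5}; δ(4,a) = {1, 6}; δ(5,a) = {4, 5}; δ(6,a) = {2, 5}.
Union: {1, 2, 4, 5, 6}.
After a: {1, 2, 4, 5, 6}.
δ(1,a) = {1, 5, 6}; δ(2,a) = {1, 4}; δ(4,a) = {1, 6}; δ(5,a) = {4, 5}; δ(6,a) = {2, 5}.
Union: {1, 2, 4, 5, 6}.
After a: {1, 2, 4, 5, 6}.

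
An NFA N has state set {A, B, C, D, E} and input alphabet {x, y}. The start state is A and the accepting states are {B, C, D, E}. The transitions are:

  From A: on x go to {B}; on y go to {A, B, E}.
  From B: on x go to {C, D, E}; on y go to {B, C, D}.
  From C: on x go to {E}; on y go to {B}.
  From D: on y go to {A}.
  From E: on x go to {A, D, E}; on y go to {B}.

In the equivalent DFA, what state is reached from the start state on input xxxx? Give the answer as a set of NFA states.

{A, B, D, E}

Start: {A}.
δ(A,x) = {B}.
Union: {B}.
After x: {B}.
δ(B,x) = {C, D, E}.
Union: {C, D, E}.
After x: {C, D, E}.
δ(C,x) = {E}; δ(D,x) = ∅; δ(E,x) = {A, D, E}.
Union: {A, D, E}.
After x: {A, D, E}.
δ(A,x) = {B}; δ(D,x) = ∅; δ(E,x) = {A, D, E}.
Union: {A, B, D, E}.
After x: {A, B, D, E}.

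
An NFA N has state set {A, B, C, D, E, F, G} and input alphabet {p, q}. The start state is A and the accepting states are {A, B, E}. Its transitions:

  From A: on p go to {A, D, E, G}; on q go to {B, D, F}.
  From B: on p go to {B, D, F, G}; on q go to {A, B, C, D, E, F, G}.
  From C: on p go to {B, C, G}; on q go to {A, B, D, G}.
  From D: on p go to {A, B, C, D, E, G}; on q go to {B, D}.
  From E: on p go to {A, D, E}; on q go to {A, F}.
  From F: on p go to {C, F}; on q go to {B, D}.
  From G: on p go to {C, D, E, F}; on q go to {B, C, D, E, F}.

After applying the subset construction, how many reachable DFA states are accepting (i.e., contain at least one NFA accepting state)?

5

Start state of the DFA: {A}.
{A} --p--> {A, D, E, G}  [new]
{A} --q--> {B, D, F}  [new]
{A, D, E, G} --p--> {A, B, C, D, E, F, G}  [new]
{A, D, E, G} --q--> {A, B, C, D, E, F}  [new]
{B, D, F} --p--> {A, B, C, D, E, F, G}  [seen]
{B, D, F} --q--> {A, B, C, D, E, F, G}  [seen]
{A, B, C, D, E, F, G} --p--> {A, B, C, D, E, F, G}  [seen]
{A, B, C, D, E, F, G} --q--> {A, B, C, D, E, F, G}  [seen]
{A, B, C, D, E, F} --p--> {A, B, C, D, E, F, G}  [seen]
{A, B, C, D, E, F} --q--> {A, B, C, D, E, F, G}  [seen]
Reachable DFA states: {A}, {A, D, E, G}, {B, D, F}, {A, B, C, D, E, F, G}, {A, B, C, D, E, F}.
Accepting DFA states (contain an NFA accepting state): {A}, {A, D, E, G}, {B, D, F}, {A, B, C, D, E, F, G}, {A, B, C, D, E, F}.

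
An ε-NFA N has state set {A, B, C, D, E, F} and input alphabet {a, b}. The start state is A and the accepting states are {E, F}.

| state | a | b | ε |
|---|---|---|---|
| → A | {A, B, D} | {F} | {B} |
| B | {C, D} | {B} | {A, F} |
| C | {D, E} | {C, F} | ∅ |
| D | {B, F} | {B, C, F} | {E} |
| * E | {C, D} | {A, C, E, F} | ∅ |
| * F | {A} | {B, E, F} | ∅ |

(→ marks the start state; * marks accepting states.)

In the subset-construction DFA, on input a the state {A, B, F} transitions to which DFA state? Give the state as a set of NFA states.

{A, B, C, D, E, F}

δ(A,a) = {A, B, D}; δ(B,a) = {C, D}; δ(F,a) = {A}.
Union: {A, B, C, D}.
ε-closure gives {A, B, C, D, E, F}.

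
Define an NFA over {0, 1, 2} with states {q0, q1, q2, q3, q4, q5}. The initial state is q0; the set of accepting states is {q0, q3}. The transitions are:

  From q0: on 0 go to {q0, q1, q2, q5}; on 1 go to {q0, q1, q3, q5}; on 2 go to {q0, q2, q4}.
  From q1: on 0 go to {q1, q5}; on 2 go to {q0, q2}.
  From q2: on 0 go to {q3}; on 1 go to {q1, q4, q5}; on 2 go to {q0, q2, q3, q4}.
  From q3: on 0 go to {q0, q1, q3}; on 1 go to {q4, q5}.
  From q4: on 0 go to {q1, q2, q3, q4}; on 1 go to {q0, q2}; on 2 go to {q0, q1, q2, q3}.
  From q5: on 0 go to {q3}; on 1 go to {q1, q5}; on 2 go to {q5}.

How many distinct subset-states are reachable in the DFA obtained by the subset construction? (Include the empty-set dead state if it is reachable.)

Start state of the DFA: {q0}.
{q0} --0--> {q0, q1, q2, q5}  [new]
{q0} --1--> {q0, q1, q3, q5}  [new]
{q0} --2--> {q0, q2, q4}  [new]
{q0, q1, q2, q5} --0--> {q0, q1, q2, q3, q5}  [new]
{q0, q1, q2, q5} --1--> {q0, q1, q3, q4, q5}  [new]
{q0, q1, q2, q5} --2--> {q0, q2, q3, q4, q5}  [new]
{q0, q1, q3, q5} --0--> {q0, q1, q2, q3, q5}  [seen]
{q0, q1, q3, q5} --1--> {q0, q1, q3, q4, q5}  [seen]
{q0, q1, q3, q5} --2--> {q0, q2, q4, q5}  [new]
{q0, q2, q4} --0--> {q0, q1, q2, q3, q4, q5}  [new]
{q0, q2, q4} --1--> {q0, q1, q2, q3, q4, q5}  [seen]
{q0, q2, q4} --2--> {q0, q1, q2, q3, q4}  [new]
{q0, q1, q2, q3, q5} --0--> {q0, q1, q2, q3, q5}  [seen]
{q0, q1, q2, q3, q5} --1--> {q0, q1, q3, q4, q5}  [seen]
{q0, q1, q2, q3, q5} --2--> {q0, q2, q3, q4, q5}  [seen]
{q0, q1, q3, q4, q5} --0--> {q0, q1, q2, q3, q4, q5}  [seen]
{q0, q1, q3, q4, q5} --1--> {q0, q1, q2, q3, q4, q5}  [seen]
{q0, q1, q3, q4, q5} --2--> {q0, q1, q2, q3, q4, q5}  [seen]
{q0, q2, q3, q4, q5} --0--> {q0, q1, q2, q3, q4, q5}  [seen]
{q0, q2, q3, q4, q5} --1--> {q0, q1, q2, q3, q4, q5}  [seen]
{q0, q2, q3, q4, q5} --2--> {q0, q1, q2, q3, q4, q5}  [seen]
{q0, q2, q4, q5} --0--> {q0, q1, q2, q3, q4, q5}  [seen]
{q0, q2, q4, q5} --1--> {q0, q1, q2, q3, q4, q5}  [seen]
{q0, q2, q4, q5} --2--> {q0, q1, q2, q3, q4, q5}  [seen]
{q0, q1, q2, q3, q4, q5} --0--> {q0, q1, q2, q3, q4, q5}  [seen]
{q0, q1, q2, q3, q4, q5} --1--> {q0, q1, q2, q3, q4, q5}  [seen]
{q0, q1, q2, q3, q4, q5} --2--> {q0, q1, q2, q3, q4, q5}  [seen]
{q0, q1, q2, q3, q4} --0--> {q0, q1, q2, q3, q4, q5}  [seen]
{q0, q1, q2, q3, q4} --1--> {q0, q1, q2, q3, q4, q5}  [seen]
{q0, q1, q2, q3, q4} --2--> {q0, q1, q2, q3, q4}  [seen]
Reachable DFA states: {q0}, {q0, q1, q2, q5}, {q0, q1, q3, q5}, {q0, q2, q4}, {q0, q1, q2, q3, q5}, {q0, q1, q3, q4, q5}, {q0, q2, q3, q4, q5}, {q0, q2, q4, q5}, {q0, q1, q2, q3, q4, q5}, {q0, q1, q2, q3, q4}.

10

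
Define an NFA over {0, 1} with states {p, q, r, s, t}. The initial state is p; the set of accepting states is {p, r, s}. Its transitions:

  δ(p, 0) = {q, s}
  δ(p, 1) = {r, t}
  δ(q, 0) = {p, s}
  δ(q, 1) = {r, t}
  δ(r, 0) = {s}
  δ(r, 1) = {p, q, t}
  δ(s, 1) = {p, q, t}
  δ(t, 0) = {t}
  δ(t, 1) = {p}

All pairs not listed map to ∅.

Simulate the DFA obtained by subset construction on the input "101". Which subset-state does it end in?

{p, q, t}

Start: {p}.
δ(p,1) = {r, t}.
Union: {r, t}.
After 1: {r, t}.
δ(r,0) = {s}; δ(t,0) = {t}.
Union: {s, t}.
After 0: {s, t}.
δ(s,1) = {p, q, t}; δ(t,1) = {p}.
Union: {p, q, t}.
After 1: {p, q, t}.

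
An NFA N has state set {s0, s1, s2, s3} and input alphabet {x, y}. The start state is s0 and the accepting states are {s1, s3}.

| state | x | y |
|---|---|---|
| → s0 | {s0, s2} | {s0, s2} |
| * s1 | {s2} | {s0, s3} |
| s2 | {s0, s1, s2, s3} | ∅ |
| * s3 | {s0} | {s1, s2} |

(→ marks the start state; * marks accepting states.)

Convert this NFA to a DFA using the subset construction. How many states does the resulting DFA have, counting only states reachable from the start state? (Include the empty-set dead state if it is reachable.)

Start state of the DFA: {s0}.
{s0} --x--> {s0, s2}  [new]
{s0} --y--> {s0, s2}  [seen]
{s0, s2} --x--> {s0, s1, s2, s3}  [new]
{s0, s2} --y--> {s0, s2}  [seen]
{s0, s1, s2, s3} --x--> {s0, s1, s2, s3}  [seen]
{s0, s1, s2, s3} --y--> {s0, s1, s2, s3}  [seen]
Reachable DFA states: {s0}, {s0, s2}, {s0, s1, s2, s3}.

3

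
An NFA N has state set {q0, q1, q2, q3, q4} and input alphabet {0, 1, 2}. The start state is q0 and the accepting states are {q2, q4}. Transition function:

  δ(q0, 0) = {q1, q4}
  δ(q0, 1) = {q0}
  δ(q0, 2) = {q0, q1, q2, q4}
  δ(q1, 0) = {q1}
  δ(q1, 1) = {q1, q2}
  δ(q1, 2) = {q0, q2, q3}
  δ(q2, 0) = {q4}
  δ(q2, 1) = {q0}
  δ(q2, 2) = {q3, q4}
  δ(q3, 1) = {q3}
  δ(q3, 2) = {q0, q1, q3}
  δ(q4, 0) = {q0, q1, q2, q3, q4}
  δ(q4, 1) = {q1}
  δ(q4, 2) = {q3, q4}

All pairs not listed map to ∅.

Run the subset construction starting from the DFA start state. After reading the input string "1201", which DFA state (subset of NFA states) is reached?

Start: {q0}.
δ(q0,1) = {q0}.
Union: {q0}.
After 1: {q0}.
δ(q0,2) = {q0, q1, q2, q4}.
Union: {q0, q1, q2, q4}.
After 2: {q0, q1, q2, q4}.
δ(q0,0) = {q1, q4}; δ(q1,0) = {q1}; δ(q2,0) = {q4}; δ(q4,0) = {q0, q1, q2, q3, q4}.
Union: {q0, q1, q2, q3, q4}.
After 0: {q0, q1, q2, q3, q4}.
δ(q0,1) = {q0}; δ(q1,1) = {q1, q2}; δ(q2,1) = {q0}; δ(q3,1) = {q3}; δ(q4,1) = {q1}.
Union: {q0, q1, q2, q3}.
After 1: {q0, q1, q2, q3}.

{q0, q1, q2, q3}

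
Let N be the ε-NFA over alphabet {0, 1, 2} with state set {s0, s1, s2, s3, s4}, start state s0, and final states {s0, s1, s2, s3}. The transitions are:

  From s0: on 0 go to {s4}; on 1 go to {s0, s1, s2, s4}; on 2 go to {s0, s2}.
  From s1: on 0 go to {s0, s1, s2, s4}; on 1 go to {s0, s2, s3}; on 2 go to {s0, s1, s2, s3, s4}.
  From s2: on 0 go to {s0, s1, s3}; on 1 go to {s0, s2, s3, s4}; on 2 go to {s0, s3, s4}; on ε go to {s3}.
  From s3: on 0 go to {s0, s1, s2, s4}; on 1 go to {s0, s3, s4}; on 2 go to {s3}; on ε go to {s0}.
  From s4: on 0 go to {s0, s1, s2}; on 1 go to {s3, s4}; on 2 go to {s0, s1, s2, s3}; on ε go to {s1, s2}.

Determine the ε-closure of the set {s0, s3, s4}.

Begin with {s0, s3, s4}.
s4 →ε {s1, s2}; add s1, s2.
ε-closure = {s0, s1, s2, s3, s4}.

{s0, s1, s2, s3, s4}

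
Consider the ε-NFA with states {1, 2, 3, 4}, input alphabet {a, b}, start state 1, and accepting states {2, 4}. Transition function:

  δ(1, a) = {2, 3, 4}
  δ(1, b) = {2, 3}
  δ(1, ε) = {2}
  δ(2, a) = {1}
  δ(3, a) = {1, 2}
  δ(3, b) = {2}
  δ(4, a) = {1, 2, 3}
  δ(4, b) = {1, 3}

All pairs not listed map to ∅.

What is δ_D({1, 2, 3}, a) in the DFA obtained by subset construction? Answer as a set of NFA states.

δ(1,a) = {2, 3, 4}; δ(2,a) = {1}; δ(3,a) = {1, 2}.
Union: {1, 2, 3, 4}.

{1, 2, 3, 4}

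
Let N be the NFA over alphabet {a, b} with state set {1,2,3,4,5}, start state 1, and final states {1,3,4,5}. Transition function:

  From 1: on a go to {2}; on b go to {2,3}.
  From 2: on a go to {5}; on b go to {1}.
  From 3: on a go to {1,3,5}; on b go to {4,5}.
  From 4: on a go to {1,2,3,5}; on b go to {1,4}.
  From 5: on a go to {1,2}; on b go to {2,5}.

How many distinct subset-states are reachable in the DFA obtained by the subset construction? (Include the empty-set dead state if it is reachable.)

14

Start state of the DFA: {1}.
{1} --a--> {2}  [new]
{1} --b--> {2,3}  [new]
{2} --a--> {5}  [new]
{2} --b--> {1}  [seen]
{2,3} --a--> {1,3,5}  [new]
{2,3} --b--> {1,4,5}  [new]
{5} --a--> {1,2}  [new]
{5} --b--> {2,5}  [new]
{1,3,5} --a--> {1,2,3,5}  [new]
{1,3,5} --b--> {2,3,4,5}  [new]
{1,4,5} --a--> {1,2,3,5}  [seen]
{1,4,5} --b--> {1,2,3,4,5}  [new]
{1,2} --a--> {2,5}  [seen]
{1,2} --b--> {1,2,3}  [new]
{2,5} --a--> {1,2,5}  [new]
{2,5} --b--> {1,2,5}  [seen]
{1,2,3,5} --a--> {1,2,3,5}  [seen]
{1,2,3,5} --b--> {1,2,3,4,5}  [seen]
{2,3,4,5} --a--> {1,2,3,5}  [seen]
{2,3,4,5} --b--> {1,2,4,5}  [new]
{1,2,3,4,5} --a--> {1,2,3,5}  [seen]
{1,2,3,4,5} --b--> {1,2,3,4,5}  [seen]
{1,2,3} --a--> {1,2,3,5}  [seen]
{1,2,3} --b--> {1,2,3,4,5}  [seen]
{1,2,5} --a--> {1,2,5}  [seen]
{1,2,5} --b--> {1,2,3,5}  [seen]
{1,2,4,5} --a--> {1,2,3,5}  [seen]
{1,2,4,5} --b--> {1,2,3,4,5}  [seen]
Reachable DFA states: {1}, {2}, {2,3}, {5}, {1,3,5}, {1,4,5}, {1,2}, {2,5}, {1,2,3,5}, {2,3,4,5}, {1,2,3,4,5}, {1,2,3}, {1,2,5}, {1,2,4,5}.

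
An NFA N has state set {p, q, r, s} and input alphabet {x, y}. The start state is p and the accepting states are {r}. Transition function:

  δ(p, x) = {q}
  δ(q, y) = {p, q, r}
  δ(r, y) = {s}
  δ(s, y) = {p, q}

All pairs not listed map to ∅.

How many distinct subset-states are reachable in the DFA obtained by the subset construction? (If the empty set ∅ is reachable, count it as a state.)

Start state of the DFA: {p}.
{p} --x--> {q}  [new]
{p} --y--> ∅  [new]
{q} --x--> ∅  [seen]
{q} --y--> {p, q, r}  [new]
∅ --x--> ∅  [seen]
∅ --y--> ∅  [seen]
{p, q, r} --x--> {q}  [seen]
{p, q, r} --y--> {p, q, r, s}  [new]
{p, q, r, s} --x--> {q}  [seen]
{p, q, r, s} --y--> {p, q, r, s}  [seen]
Reachable DFA states: {p}, {q}, ∅, {p, q, r}, {p, q, r, s}.

5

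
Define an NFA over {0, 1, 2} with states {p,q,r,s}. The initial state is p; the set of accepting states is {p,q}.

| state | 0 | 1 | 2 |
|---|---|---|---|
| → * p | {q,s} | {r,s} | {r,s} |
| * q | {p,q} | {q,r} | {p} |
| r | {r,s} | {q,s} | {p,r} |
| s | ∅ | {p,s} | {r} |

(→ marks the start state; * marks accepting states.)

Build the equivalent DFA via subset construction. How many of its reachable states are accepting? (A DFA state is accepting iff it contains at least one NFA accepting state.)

Start state of the DFA: {p}.
{p} --0--> {q,s}  [new]
{p} --1--> {r,s}  [new]
{p} --2--> {r,s}  [seen]
{q,s} --0--> {p,q}  [new]
{q,s} --1--> {p,q,r,s}  [new]
{q,s} --2--> {p,r}  [new]
{r,s} --0--> {r,s}  [seen]
{r,s} --1--> {p,q,s}  [new]
{r,s} --2--> {p,r}  [seen]
{p,q} --0--> {p,q,s}  [seen]
{p,q} --1--> {q,r,s}  [new]
{p,q} --2--> {p,r,s}  [new]
{p,q,r,s} --0--> {p,q,r,s}  [seen]
{p,q,r,s} --1--> {p,q,r,s}  [seen]
{p,q,r,s} --2--> {p,r,s}  [seen]
{p,r} --0--> {q,r,s}  [seen]
{p,r} --1--> {q,r,s}  [seen]
{p,r} --2--> {p,r,s}  [seen]
{p,q,s} --0--> {p,q,s}  [seen]
{p,q,s} --1--> {p,q,r,s}  [seen]
{p,q,s} --2--> {p,r,s}  [seen]
{q,r,s} --0--> {p,q,r,s}  [seen]
{q,r,s} --1--> {p,q,r,s}  [seen]
{q,r,s} --2--> {p,r}  [seen]
{p,r,s} --0--> {q,r,s}  [seen]
{p,r,s} --1--> {p,q,r,s}  [seen]
{p,r,s} --2--> {p,r,s}  [seen]
Reachable DFA states: {p}, {q,s}, {r,s}, {p,q}, {p,q,r,s}, {p,r}, {p,q,s}, {q,r,s}, {p,r,s}.
Accepting DFA states (contain an NFA accepting state): {p}, {q,s}, {p,q}, {p,q,r,s}, {p,r}, {p,q,s}, {q,r,s}, {p,r,s}.

8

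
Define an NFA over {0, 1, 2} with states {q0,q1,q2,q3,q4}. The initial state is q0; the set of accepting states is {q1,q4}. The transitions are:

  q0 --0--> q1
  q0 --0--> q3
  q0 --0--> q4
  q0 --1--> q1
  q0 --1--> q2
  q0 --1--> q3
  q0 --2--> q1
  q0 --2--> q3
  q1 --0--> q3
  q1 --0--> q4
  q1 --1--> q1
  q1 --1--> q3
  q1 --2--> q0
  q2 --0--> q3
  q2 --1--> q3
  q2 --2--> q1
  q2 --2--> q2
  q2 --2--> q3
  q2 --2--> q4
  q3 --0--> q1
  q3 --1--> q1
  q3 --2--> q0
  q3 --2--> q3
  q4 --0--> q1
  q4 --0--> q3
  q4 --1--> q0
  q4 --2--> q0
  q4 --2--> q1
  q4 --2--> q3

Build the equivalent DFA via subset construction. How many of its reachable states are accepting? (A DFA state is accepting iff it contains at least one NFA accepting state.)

Start state of the DFA: {q0}.
{q0} --0--> {q1,q3,q4}  [new]
{q0} --1--> {q1,q2,q3}  [new]
{q0} --2--> {q1,q3}  [new]
{q1,q3,q4} --0--> {q1,q3,q4}  [seen]
{q1,q3,q4} --1--> {q0,q1,q3}  [new]
{q1,q3,q4} --2--> {q0,q1,q3}  [seen]
{q1,q2,q3} --0--> {q1,q3,q4}  [seen]
{q1,q2,q3} --1--> {q1,q3}  [seen]
{q1,q2,q3} --2--> {q0,q1,q2,q3,q4}  [new]
{q1,q3} --0--> {q1,q3,q4}  [seen]
{q1,q3} --1--> {q1,q3}  [seen]
{q1,q3} --2--> {q0,q3}  [new]
{q0,q1,q3} --0--> {q1,q3,q4}  [seen]
{q0,q1,q3} --1--> {q1,q2,q3}  [seen]
{q0,q1,q3} --2--> {q0,q1,q3}  [seen]
{q0,q1,q2,q3,q4} --0--> {q1,q3,q4}  [seen]
{q0,q1,q2,q3,q4} --1--> {q0,q1,q2,q3}  [new]
{q0,q1,q2,q3,q4} --2--> {q0,q1,q2,q3,q4}  [seen]
{q0,q3} --0--> {q1,q3,q4}  [seen]
{q0,q3} --1--> {q1,q2,q3}  [seen]
{q0,q3} --2--> {q0,q1,q3}  [seen]
{q0,q1,q2,q3} --0--> {q1,q3,q4}  [seen]
{q0,q1,q2,q3} --1--> {q1,q2,q3}  [seen]
{q0,q1,q2,q3} --2--> {q0,q1,q2,q3,q4}  [seen]
Reachable DFA states: {q0}, {q1,q3,q4}, {q1,q2,q3}, {q1,q3}, {q0,q1,q3}, {q0,q1,q2,q3,q4}, {q0,q3}, {q0,q1,q2,q3}.
Accepting DFA states (contain an NFA accepting state): {q1,q3,q4}, {q1,q2,q3}, {q1,q3}, {q0,q1,q3}, {q0,q1,q2,q3,q4}, {q0,q1,q2,q3}.

6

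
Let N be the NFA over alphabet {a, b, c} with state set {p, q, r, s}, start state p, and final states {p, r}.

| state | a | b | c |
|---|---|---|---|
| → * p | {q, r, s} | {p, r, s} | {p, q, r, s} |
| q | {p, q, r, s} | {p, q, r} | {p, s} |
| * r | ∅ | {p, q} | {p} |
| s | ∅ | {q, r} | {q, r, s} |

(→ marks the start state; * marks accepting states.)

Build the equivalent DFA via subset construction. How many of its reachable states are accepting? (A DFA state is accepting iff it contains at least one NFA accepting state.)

Start state of the DFA: {p}.
{p} --a--> {q, r, s}  [new]
{p} --b--> {p, r, s}  [new]
{p} --c--> {p, q, r, s}  [new]
{q, r, s} --a--> {p, q, r, s}  [seen]
{q, r, s} --b--> {p, q, r}  [new]
{q, r, s} --c--> {p, q, r, s}  [seen]
{p, r, s} --a--> {q, r, s}  [seen]
{p, r, s} --b--> {p, q, r, s}  [seen]
{p, r, s} --c--> {p, q, r, s}  [seen]
{p, q, r, s} --a--> {p, q, r, s}  [seen]
{p, q, r, s} --b--> {p, q, r, s}  [seen]
{p, q, r, s} --c--> {p, q, r, s}  [seen]
{p, q, r} --a--> {p, q, r, s}  [seen]
{p, q, r} --b--> {p, q, r, s}  [seen]
{p, q, r} --c--> {p, q, r, s}  [seen]
Reachable DFA states: {p}, {q, r, s}, {p, r, s}, {p, q, r, s}, {p, q, r}.
Accepting DFA states (contain an NFA accepting state): {p}, {q, r, s}, {p, r, s}, {p, q, r, s}, {p, q, r}.

5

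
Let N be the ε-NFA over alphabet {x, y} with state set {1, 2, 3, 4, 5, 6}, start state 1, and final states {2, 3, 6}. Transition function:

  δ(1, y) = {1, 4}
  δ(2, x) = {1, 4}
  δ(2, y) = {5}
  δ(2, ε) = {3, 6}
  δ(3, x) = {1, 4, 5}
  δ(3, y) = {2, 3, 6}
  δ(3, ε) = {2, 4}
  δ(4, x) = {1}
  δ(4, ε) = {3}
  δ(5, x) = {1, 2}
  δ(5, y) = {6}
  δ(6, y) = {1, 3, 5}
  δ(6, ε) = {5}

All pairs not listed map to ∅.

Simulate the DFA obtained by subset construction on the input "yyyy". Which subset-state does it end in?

Start: {1}.
δ(1,y) = {1, 4}.
Union: {1, 4}.
ε-closure gives {1, 2, 3, 4, 5, 6}.
After y: {1, 2, 3, 4, 5, 6}.
δ(1,y) = {1, 4}; δ(2,y) = {5}; δ(3,y) = {2, 3, 6}; δ(4,y) = ∅; δ(5,y) = {6}; δ(6,y) = {1, 3, 5}.
Union: {1, 2, 3, 4, 5, 6}.
After y: {1, 2, 3, 4, 5, 6}.
δ(1,y) = {1, 4}; δ(2,y) = {5}; δ(3,y) = {2, 3, 6}; δ(4,y) = ∅; δ(5,y) = {6}; δ(6,y) = {1, 3, 5}.
Union: {1, 2, 3, 4, 5, 6}.
After y: {1, 2, 3, 4, 5, 6}.
δ(1,y) = {1, 4}; δ(2,y) = {5}; δ(3,y) = {2, 3, 6}; δ(4,y) = ∅; δ(5,y) = {6}; δ(6,y) = {1, 3, 5}.
Union: {1, 2, 3, 4, 5, 6}.
After y: {1, 2, 3, 4, 5, 6}.

{1, 2, 3, 4, 5, 6}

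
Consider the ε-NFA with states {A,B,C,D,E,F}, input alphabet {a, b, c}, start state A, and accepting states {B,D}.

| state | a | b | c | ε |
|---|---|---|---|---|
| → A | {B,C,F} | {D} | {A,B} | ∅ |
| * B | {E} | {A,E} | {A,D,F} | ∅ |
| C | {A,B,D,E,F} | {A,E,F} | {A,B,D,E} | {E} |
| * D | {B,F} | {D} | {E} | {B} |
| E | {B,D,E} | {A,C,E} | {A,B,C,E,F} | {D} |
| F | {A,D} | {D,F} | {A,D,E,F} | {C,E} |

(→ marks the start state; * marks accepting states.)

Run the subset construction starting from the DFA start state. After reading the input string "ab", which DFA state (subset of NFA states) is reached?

{A,B,C,D,E,F}

Start: {A}.
δ(A,a) = {B,C,F}.
Union: {B,C,F}.
ε-closure gives {B,C,D,E,F}.
After a: {B,C,D,E,F}.
δ(B,b) = {A,E}; δ(C,b) = {A,E,F}; δ(D,b) = {D}; δ(E,b) = {A,C,E}; δ(F,b) = {D,F}.
Union: {A,C,D,E,F}.
ε-closure gives {A,B,C,D,E,F}.
After b: {A,B,C,D,E,F}.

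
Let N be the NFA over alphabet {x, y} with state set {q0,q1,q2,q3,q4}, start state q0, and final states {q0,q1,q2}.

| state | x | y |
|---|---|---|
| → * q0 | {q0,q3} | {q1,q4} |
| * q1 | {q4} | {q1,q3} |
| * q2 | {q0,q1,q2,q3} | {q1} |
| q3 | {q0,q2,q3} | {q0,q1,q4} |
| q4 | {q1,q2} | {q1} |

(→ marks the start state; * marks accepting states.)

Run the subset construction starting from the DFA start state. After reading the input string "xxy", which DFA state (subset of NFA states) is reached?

Start: {q0}.
δ(q0,x) = {q0,q3}.
Union: {q0,q3}.
After x: {q0,q3}.
δ(q0,x) = {q0,q3}; δ(q3,x) = {q0,q2,q3}.
Union: {q0,q2,q3}.
After x: {q0,q2,q3}.
δ(q0,y) = {q1,q4}; δ(q2,y) = {q1}; δ(q3,y) = {q0,q1,q4}.
Union: {q0,q1,q4}.
After y: {q0,q1,q4}.

{q0,q1,q4}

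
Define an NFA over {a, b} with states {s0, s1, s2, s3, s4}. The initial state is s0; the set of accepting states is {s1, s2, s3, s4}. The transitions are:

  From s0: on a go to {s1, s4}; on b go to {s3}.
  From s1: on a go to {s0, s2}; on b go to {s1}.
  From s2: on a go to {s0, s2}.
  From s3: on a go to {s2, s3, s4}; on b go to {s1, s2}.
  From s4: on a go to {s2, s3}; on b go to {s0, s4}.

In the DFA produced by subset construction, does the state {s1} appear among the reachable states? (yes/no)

Start state of the DFA: {s0}.
{s0} --a--> {s1, s4}  [new]
{s0} --b--> {s3}  [new]
{s1, s4} --a--> {s0, s2, s3}  [new]
{s1, s4} --b--> {s0, s1, s4}  [new]
{s3} --a--> {s2, s3, s4}  [new]
{s3} --b--> {s1, s2}  [new]
{s0, s2, s3} --a--> {s0, s1, s2, s3, s4}  [new]
{s0, s2, s3} --b--> {s1, s2, s3}  [new]
{s0, s1, s4} --a--> {s0, s1, s2, s3, s4}  [seen]
{s0, s1, s4} --b--> {s0, s1, s3, s4}  [new]
{s2, s3, s4} --a--> {s0, s2, s3, s4}  [new]
{s2, s3, s4} --b--> {s0, s1, s2, s4}  [new]
{s1, s2} --a--> {s0, s2}  [new]
{s1, s2} --b--> {s1}  [new]
{s0, s1, s2, s3, s4} --a--> {s0, s1, s2, s3, s4}  [seen]
{s0, s1, s2, s3, s4} --b--> {s0, s1, s2, s3, s4}  [seen]
{s1, s2, s3} --a--> {s0, s2, s3, s4}  [seen]
{s1, s2, s3} --b--> {s1, s2}  [seen]
{s0, s1, s3, s4} --a--> {s0, s1, s2, s3, s4}  [seen]
{s0, s1, s3, s4} --b--> {s0, s1, s2, s3, s4}  [seen]
{s0, s2, s3, s4} --a--> {s0, s1, s2, s3, s4}  [seen]
{s0, s2, s3, s4} --b--> {s0, s1, s2, s3, s4}  [seen]
{s0, s1, s2, s4} --a--> {s0, s1, s2, s3, s4}  [seen]
{s0, s1, s2, s4} --b--> {s0, s1, s3, s4}  [seen]
{s0, s2} --a--> {s0, s1, s2, s4}  [seen]
{s0, s2} --b--> {s3}  [seen]
{s1} --a--> {s0, s2}  [seen]
{s1} --b--> {s1}  [seen]
Reachable DFA states: {s0}, {s1, s4}, {s3}, {s0, s2, s3}, {s0, s1, s4}, {s2, s3, s4}, {s1, s2}, {s0, s1, s2, s3, s4}, {s1, s2, s3}, {s0, s1, s3, s4}, {s0, s2, s3, s4}, {s0, s1, s2, s4}, {s0, s2}, {s1}.
{s1} is among them.

yes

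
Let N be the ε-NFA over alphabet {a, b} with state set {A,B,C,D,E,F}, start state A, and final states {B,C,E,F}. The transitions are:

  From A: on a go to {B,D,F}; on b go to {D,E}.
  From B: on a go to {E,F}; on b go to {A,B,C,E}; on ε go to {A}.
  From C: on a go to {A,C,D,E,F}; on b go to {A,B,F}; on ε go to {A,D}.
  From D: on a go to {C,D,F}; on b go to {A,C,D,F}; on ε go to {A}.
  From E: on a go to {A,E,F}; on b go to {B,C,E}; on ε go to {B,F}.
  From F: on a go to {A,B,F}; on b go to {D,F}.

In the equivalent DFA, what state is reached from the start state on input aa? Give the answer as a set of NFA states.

Start: {A}.
δ(A,a) = {B,D,F}.
Union: {B,D,F}.
ε-closure gives {A,B,D,F}.
After a: {A,B,D,F}.
δ(A,a) = {B,D,F}; δ(B,a) = {E,F}; δ(D,a) = {C,D,F}; δ(F,a) = {A,B,F}.
Union: {A,B,C,D,E,F}.
After a: {A,B,C,D,E,F}.

{A,B,C,D,E,F}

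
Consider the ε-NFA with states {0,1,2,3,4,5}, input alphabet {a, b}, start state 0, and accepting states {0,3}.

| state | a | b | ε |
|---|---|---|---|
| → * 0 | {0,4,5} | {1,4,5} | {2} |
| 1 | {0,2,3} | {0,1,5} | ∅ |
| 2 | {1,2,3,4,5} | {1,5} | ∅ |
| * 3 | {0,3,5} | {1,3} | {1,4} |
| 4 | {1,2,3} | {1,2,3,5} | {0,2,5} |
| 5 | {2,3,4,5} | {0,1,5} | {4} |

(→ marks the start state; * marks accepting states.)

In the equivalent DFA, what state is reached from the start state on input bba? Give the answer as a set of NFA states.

{0,1,2,3,4,5}

Start: {0,2}.
δ(0,b) = {1,4,5}; δ(2,b) = {1,5}.
Union: {1,4,5}.
ε-closure gives {0,1,2,4,5}.
After b: {0,1,2,4,5}.
δ(0,b) = {1,4,5}; δ(1,b) = {0,1,5}; δ(2,b) = {1,5}; δ(4,b) = {1,2,3,5}; δ(5,b) = {0,1,5}.
Union: {0,1,2,3,4,5}.
After b: {0,1,2,3,4,5}.
δ(0,a) = {0,4,5}; δ(1,a) = {0,2,3}; δ(2,a) = {1,2,3,4,5}; δ(3,a) = {0,3,5}; δ(4,a) = {1,2,3}; δ(5,a) = {2,3,4,5}.
Union: {0,1,2,3,4,5}.
After a: {0,1,2,3,4,5}.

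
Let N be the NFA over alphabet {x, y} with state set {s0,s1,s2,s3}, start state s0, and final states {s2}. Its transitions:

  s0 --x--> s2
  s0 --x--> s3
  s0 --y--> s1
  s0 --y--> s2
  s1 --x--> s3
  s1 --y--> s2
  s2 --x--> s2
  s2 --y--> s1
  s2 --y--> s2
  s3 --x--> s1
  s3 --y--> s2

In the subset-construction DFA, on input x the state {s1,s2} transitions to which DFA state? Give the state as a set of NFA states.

δ(s1,x) = {s3}; δ(s2,x) = {s2}.
Union: {s2,s3}.

{s2,s3}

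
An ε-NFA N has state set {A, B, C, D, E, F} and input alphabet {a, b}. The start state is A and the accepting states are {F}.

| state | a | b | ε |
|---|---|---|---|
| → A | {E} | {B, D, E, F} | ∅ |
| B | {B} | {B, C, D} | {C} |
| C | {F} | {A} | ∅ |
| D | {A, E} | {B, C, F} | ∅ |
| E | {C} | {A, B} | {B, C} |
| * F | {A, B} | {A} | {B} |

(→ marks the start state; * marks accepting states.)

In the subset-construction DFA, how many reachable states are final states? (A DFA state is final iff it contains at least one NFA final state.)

Start state of the DFA: {A} (ε-closure of the NFA start).
{A} --a--> {B, C, E}  [new]
{A} --b--> {B, C, D, E, F}  [new]
{B, C, E} --a--> {B, C, F}  [new]
{B, C, E} --b--> {A, B, C, D}  [new]
{B, C, D, E, F} --a--> {A, B, C, E, F}  [new]
{B, C, D, E, F} --b--> {A, B, C, D, F}  [new]
{B, C, F} --a--> {A, B, C, F}  [new]
{B, C, F} --b--> {A, B, C, D}  [seen]
{A, B, C, D} --a--> {A, B, C, E, F}  [seen]
{A, B, C, D} --b--> {A, B, C, D, E, F}  [new]
{A, B, C, E, F} --a--> {A, B, C, E, F}  [seen]
{A, B, C, E, F} --b--> {A, B, C, D, E, F}  [seen]
{A, B, C, D, F} --a--> {A, B, C, E, F}  [seen]
{A, B, C, D, F} --b--> {A, B, C, D, E, F}  [seen]
{A, B, C, F} --a--> {A, B, C, E, F}  [seen]
{A, B, C, F} --b--> {A, B, C, D, E, F}  [seen]
{A, B, C, D, E, F} --a--> {A, B, C, E, F}  [seen]
{A, B, C, D, E, F} --b--> {A, B, C, D, E, F}  [seen]
Reachable DFA states: {A}, {B, C, E}, {B, C, D, E, F}, {B, C, F}, {A, B, C, D}, {A, B, C, E, F}, {A, B, C, D, F}, {A, B, C, F}, {A, B, C, D, E, F}.
Accepting DFA states (contain an NFA accepting state): {B, C, D, E, F}, {B, C, F}, {A, B, C, E, F}, {A, B, C, D, F}, {A, B, C, F}, {A, B, C, D, E, F}.

6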